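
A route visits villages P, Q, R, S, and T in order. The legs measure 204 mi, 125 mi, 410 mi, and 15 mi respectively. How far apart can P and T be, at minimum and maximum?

66 ≤ PT ≤ 754 mi

The maximum is all hops collinear in one direction: 204 + 125 + 410 + 15 = 754.
The longest hop is 410; the others sum to 344. Folding the others back against it leaves at least 410 − 344 = 66.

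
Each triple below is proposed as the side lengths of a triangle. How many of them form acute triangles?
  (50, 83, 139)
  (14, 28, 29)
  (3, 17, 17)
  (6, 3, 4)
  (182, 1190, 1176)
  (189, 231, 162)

3

(50,83,139): 50+83 ≤ 139, not a triangle
(14,28,29): 14²+28² = 980 > 841 = 29² → acute
(3,17,17): 3²+17² = 298 > 289 = 17² → acute
(6,3,4): 3²+4² = 25 < 36 = 6² → obtuse
(182,1190,1176): 182²+1176² = 1416100 = 1190² → right
(189,231,162): 162²+189² = 61965 > 53361 = 231² → acute
3 of the 6 are acute.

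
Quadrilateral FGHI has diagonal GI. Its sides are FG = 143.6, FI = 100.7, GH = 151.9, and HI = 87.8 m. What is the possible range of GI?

64.1 < GI < 239.7

From triangle FGI: |143.6 − 100.7| < GI < 143.6 + 100.7, i.e. 42.9 < GI < 244.3.
From triangle HGI: 64.1 < GI < 239.7.
Both must hold, so GI lies in the intersection.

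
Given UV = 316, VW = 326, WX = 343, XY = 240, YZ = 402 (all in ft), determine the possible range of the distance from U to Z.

The maximum is all hops collinear in one direction: 316 + 326 + 343 + 240 + 402 = 1627.
The longest hop is 402; the others sum to 1225. Since 402 ≤ 1225, the path can fold back on itself completely, so the minimum distance is 0.

0 ≤ UZ ≤ 1627 ft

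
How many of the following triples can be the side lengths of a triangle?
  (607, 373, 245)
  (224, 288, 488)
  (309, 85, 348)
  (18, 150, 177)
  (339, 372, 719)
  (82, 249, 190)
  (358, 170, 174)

(245,373,607): 245+373 > 607 → valid
(224,288,488): 224+288 > 488 → valid
(85,309,348): 85+309 > 348 → valid
(18,150,177): 18+150 ≤ 177 → not valid
(339,372,719): 339+372 ≤ 719 → not valid
(82,190,249): 82+190 > 249 → valid
(170,174,358): 170+174 ≤ 358 → not valid
4 of the 7 triples form a triangle.

4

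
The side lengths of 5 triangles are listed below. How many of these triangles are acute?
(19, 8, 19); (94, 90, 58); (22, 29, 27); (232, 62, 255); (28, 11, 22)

3

(19,8,19): 8²+19² = 425 > 361 = 19² → acute
(94,90,58): 58²+90² = 11464 > 8836 = 94² → acute
(22,29,27): 22²+27² = 1213 > 841 = 29² → acute
(232,62,255): 62²+232² = 57668 < 65025 = 255² → obtuse
(28,11,22): 11²+22² = 605 < 784 = 28² → obtuse
3 of the 5 are acute.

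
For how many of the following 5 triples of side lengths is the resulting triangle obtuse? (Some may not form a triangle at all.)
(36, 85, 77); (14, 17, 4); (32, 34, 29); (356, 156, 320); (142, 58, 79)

1

(36,85,77): 36²+77² = 7225 = 85² → right
(14,17,4): 4²+14² = 212 < 289 = 17² → obtuse
(32,34,29): 29²+32² = 1865 > 1156 = 34² → acute
(356,156,320): 156²+320² = 126736 = 356² → right
(142,58,79): 58+79 ≤ 142, not a triangle
1 of the 5 is obtuse.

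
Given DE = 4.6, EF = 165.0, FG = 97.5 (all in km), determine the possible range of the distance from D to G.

62.9 ≤ DG ≤ 267.1 km

The maximum is all hops collinear in one direction: 4.6 + 165.0 + 97.5 = 267.1.
The longest hop is 165.0; the others sum to 102.1. Folding the others back against it leaves at least 165.0 − 102.1 = 62.9.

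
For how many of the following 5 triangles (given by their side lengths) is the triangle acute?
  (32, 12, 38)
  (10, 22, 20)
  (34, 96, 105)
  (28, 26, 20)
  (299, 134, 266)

(32,12,38): 12²+32² = 1168 < 1444 = 38² → obtuse
(10,22,20): 10²+20² = 500 > 484 = 22² → acute
(34,96,105): 34²+96² = 10372 < 11025 = 105² → obtuse
(28,26,20): 20²+26² = 1076 > 784 = 28² → acute
(299,134,266): 134²+266² = 88712 < 89401 = 299² → obtuse
2 of the 5 are acute.

2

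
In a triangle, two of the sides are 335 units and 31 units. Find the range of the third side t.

By the triangle inequality, t must be less than 335 + 31 = 366 and greater than |335 − 31| = 304.

304 < t < 366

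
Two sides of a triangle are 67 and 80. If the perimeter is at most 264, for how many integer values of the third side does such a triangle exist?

Triangle inequality: 13 < x < 147. Perimeter ≤ 264 gives x ≤ 264 − 67 − 80 = 117.
So 13 < x ≤ 117; integers 14 through 117: 104 values.

104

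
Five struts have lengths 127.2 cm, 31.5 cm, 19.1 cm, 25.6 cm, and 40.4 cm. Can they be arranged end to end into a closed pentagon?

For a pentagon, each side must be shorter than the sum of the others.
Here the longest side is 127.2, but the remaining 4 sides sum to only 116.6.

No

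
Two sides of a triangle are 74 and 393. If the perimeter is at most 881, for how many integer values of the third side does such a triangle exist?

95

Triangle inequality: 319 < x < 467. Perimeter ≤ 881 gives x ≤ 881 − 74 − 393 = 414.
So 319 < x ≤ 414; integers 320 through 414: 95 values.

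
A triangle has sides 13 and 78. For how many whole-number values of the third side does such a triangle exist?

25

The third side lies in the open interval (65, 91).
Integers from 66 to 90 inclusive: 90 − 66 + 1 = 25.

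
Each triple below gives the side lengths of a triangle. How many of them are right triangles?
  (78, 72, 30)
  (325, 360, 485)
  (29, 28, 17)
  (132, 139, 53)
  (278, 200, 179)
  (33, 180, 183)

(78,72,30): 30²+72² = 6084 = 78² → right
(325,360,485): 325²+360² = 235225 = 485² → right
(29,28,17): 17²+28² = 1073 > 841 = 29² → acute
(132,139,53): 53²+132² = 20233 > 19321 = 139² → acute
(278,200,179): 179²+200² = 72041 < 77284 = 278² → obtuse
(33,180,183): 33²+180² = 33489 = 183² → right
3 of the 6 are right.

3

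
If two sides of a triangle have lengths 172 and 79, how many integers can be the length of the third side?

The third side lies in the open interval (93, 251).
Integers from 94 to 250 inclusive: 250 − 94 + 1 = 157.

157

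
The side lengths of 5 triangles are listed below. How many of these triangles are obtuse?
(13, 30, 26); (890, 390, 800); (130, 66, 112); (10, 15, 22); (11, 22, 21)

(13,30,26): 13²+26² = 845 < 900 = 30² → obtuse
(890,390,800): 390²+800² = 792100 = 890² → right
(130,66,112): 66²+112² = 16900 = 130² → right
(10,15,22): 10²+15² = 325 < 484 = 22² → obtuse
(11,22,21): 11²+21² = 562 > 484 = 22² → acute
2 of the 5 are obtuse.

2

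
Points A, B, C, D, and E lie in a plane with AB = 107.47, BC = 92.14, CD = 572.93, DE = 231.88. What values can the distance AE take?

141.44 ≤ AE ≤ 1004.42

The maximum is all hops collinear in one direction: 107.47 + 92.14 + 572.93 + 231.88 = 1004.42.
The longest hop is 572.93; the others sum to 431.49. Folding the others back against it leaves at least 572.93 − 431.49 = 141.44.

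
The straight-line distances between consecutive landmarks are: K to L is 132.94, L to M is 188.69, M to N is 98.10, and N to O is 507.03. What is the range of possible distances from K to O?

87.30 ≤ KO ≤ 926.76

The maximum is all hops collinear in one direction: 132.94 + 188.69 + 98.10 + 507.03 = 926.76.
The longest hop is 507.03; the others sum to 419.73. Folding the others back against it leaves at least 507.03 − 419.73 = 87.30.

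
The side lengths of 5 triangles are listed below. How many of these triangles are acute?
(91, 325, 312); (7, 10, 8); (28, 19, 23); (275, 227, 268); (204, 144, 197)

(91,325,312): 91²+312² = 105625 = 325² → right
(7,10,8): 7²+8² = 113 > 100 = 10² → acute
(28,19,23): 19²+23² = 890 > 784 = 28² → acute
(275,227,268): 227²+268² = 123353 > 75625 = 275² → acute
(204,144,197): 144²+197² = 59545 > 41616 = 204² → acute
4 of the 5 are acute.

4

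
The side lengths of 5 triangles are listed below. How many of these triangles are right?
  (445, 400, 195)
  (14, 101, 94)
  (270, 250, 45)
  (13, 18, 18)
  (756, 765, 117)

(445,400,195): 195²+400² = 198025 = 445² → right
(14,101,94): 14²+94² = 9032 < 10201 = 101² → obtuse
(270,250,45): 45²+250² = 64525 < 72900 = 270² → obtuse
(13,18,18): 13²+18² = 493 > 324 = 18² → acute
(756,765,117): 117²+756² = 585225 = 765² → right
2 of the 5 are right.

2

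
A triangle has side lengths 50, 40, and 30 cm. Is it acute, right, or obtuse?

Compare the square of the longest side to the sum of squares of the other two: 30² + 40² = 2500 = 50².

right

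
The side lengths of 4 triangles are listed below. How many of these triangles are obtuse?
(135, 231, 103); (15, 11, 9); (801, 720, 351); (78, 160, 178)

(135,231,103): 103²+135² = 28834 < 53361 = 231² → obtuse
(15,11,9): 9²+11² = 202 < 225 = 15² → obtuse
(801,720,351): 351²+720² = 641601 = 801² → right
(78,160,178): 78²+160² = 31684 = 178² → right
2 of the 4 are obtuse.

2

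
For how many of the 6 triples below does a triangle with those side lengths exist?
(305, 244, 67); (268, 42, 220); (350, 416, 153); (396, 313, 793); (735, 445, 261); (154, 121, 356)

(67,244,305): 67+244 > 305 → valid
(42,220,268): 42+220 ≤ 268 → not valid
(153,350,416): 153+350 > 416 → valid
(313,396,793): 313+396 ≤ 793 → not valid
(261,445,735): 261+445 ≤ 735 → not valid
(121,154,356): 121+154 ≤ 356 → not valid
2 of the 6 triples form a triangle.

2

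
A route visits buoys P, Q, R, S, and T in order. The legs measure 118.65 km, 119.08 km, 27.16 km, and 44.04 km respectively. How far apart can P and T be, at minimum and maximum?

The maximum is all hops collinear in one direction: 118.65 + 119.08 + 27.16 + 44.04 = 308.93.
The longest hop is 119.08; the others sum to 189.85. Since 119.08 ≤ 189.85, the path can fold back on itself completely, so the minimum distance is 0.

0 ≤ PT ≤ 308.93 km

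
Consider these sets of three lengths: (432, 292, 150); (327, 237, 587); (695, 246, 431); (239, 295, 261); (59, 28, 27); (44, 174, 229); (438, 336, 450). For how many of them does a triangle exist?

3

(150,292,432): 150+292 > 432 → valid
(237,327,587): 237+327 ≤ 587 → not valid
(246,431,695): 246+431 ≤ 695 → not valid
(239,261,295): 239+261 > 295 → valid
(27,28,59): 27+28 ≤ 59 → not valid
(44,174,229): 44+174 ≤ 229 → not valid
(336,438,450): 336+438 > 450 → valid
3 of the 7 triples form a triangle.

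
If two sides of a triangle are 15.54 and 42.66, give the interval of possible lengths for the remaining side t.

By the triangle inequality, t must be less than 15.54 + 42.66 = 58.20 and greater than |15.54 − 42.66| = 27.12.

27.12 < t < 58.20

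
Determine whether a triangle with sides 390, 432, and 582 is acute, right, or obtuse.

right

Compare the square of the longest side to the sum of squares of the other two: 390² + 432² = 338724 = 582².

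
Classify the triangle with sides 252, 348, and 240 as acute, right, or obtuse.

right

Compare the square of the longest side to the sum of squares of the other two: 240² + 252² = 121104 = 348².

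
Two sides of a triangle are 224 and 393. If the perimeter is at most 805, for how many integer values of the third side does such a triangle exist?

Triangle inequality: 169 < x < 617. Perimeter ≤ 805 gives x ≤ 805 − 224 − 393 = 188.
So 169 < x ≤ 188; integers 170 through 188: 19 values.

19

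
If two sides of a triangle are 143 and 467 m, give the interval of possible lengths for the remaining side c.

324 < c < 610 (m)

By the triangle inequality, c must be less than 143 + 467 = 610 and greater than |143 − 467| = 324.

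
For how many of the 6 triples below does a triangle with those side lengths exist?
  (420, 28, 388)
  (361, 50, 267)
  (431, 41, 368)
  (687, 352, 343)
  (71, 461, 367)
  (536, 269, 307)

(28,388,420): 28+388 ≤ 420 → not valid
(50,267,361): 50+267 ≤ 361 → not valid
(41,368,431): 41+368 ≤ 431 → not valid
(343,352,687): 343+352 > 687 → valid
(71,367,461): 71+367 ≤ 461 → not valid
(269,307,536): 269+307 > 536 → valid
2 of the 6 triples form a triangle.

2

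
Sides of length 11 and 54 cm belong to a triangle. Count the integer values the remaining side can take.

The third side lies in the open interval (43, 65).
Integers from 44 to 64 inclusive: 64 − 44 + 1 = 21.

21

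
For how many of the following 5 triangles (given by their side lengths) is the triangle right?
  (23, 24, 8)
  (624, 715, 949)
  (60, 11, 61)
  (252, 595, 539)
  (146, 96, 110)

(23,24,8): 8²+23² = 593 > 576 = 24² → acute
(624,715,949): 624²+715² = 900601 = 949² → right
(60,11,61): 11²+60² = 3721 = 61² → right
(252,595,539): 252²+539² = 354025 = 595² → right
(146,96,110): 96²+110² = 21316 = 146² → right
4 of the 5 are right.

4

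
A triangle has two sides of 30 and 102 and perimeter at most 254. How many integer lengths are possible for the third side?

Triangle inequality: 72 < x < 132. Perimeter ≤ 254 gives x ≤ 254 − 30 − 102 = 122.
So 72 < x ≤ 122; integers 73 through 122: 50 values.

50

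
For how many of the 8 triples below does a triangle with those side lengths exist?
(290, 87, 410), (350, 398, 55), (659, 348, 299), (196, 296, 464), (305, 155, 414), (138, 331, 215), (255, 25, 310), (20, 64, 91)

(87,290,410): 87+290 ≤ 410 → not valid
(55,350,398): 55+350 > 398 → valid
(299,348,659): 299+348 ≤ 659 → not valid
(196,296,464): 196+296 > 464 → valid
(155,305,414): 155+305 > 414 → valid
(138,215,331): 138+215 > 331 → valid
(25,255,310): 25+255 ≤ 310 → not valid
(20,64,91): 20+64 ≤ 91 → not valid
4 of the 8 triples form a triangle.

4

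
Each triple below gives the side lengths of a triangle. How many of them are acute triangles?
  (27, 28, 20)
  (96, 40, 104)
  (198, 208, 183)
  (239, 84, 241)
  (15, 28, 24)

(27,28,20): 20²+27² = 1129 > 784 = 28² → acute
(96,40,104): 40²+96² = 10816 = 104² → right
(198,208,183): 183²+198² = 72693 > 43264 = 208² → acute
(239,84,241): 84²+239² = 64177 > 58081 = 241² → acute
(15,28,24): 15²+24² = 801 > 784 = 28² → acute
4 of the 5 are acute.

4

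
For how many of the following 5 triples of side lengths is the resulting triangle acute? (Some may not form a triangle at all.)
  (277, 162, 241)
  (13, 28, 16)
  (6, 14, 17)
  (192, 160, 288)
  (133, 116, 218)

1

(277,162,241): 162²+241² = 84325 > 76729 = 277² → acute
(13,28,16): 13²+16² = 425 < 784 = 28² → obtuse
(6,14,17): 6²+14² = 232 < 289 = 17² → obtuse
(192,160,288): 160²+192² = 62464 < 82944 = 288² → obtuse
(133,116,218): 116²+133² = 31145 < 47524 = 218² → obtuse
1 of the 5 is acute.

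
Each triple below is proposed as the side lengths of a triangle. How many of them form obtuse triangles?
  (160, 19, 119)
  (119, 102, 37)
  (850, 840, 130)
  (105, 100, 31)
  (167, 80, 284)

(160,19,119): 19+119 ≤ 160, not a triangle
(119,102,37): 37²+102² = 11773 < 14161 = 119² → obtuse
(850,840,130): 130²+840² = 722500 = 850² → right
(105,100,31): 31²+100² = 10961 < 11025 = 105² → obtuse
(167,80,284): 80+167 ≤ 284, not a triangle
2 of the 5 are obtuse.

2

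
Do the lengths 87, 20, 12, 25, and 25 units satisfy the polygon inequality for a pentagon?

For a pentagon, each side must be shorter than the sum of the others.
Here the longest side is 87, but the remaining 4 sides sum to only 82.

No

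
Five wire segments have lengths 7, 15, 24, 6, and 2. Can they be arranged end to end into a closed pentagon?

Yes

A pentagon exists iff every side is shorter than the sum of the others — equivalently, the longest side is less than the sum of the rest.
Longest side 24 < 30 (sum of the remaining 4), so yes.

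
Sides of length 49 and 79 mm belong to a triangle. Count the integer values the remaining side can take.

97

The third side lies in the open interval (30, 128).
Integers from 31 to 127 inclusive: 127 − 31 + 1 = 97.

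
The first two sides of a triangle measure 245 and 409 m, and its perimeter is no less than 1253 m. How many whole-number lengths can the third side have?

55

Triangle inequality: 164 < x < 654. Perimeter ≥ 1253 gives x ≥ 1253 − 245 − 409 = 599.
So 599 ≤ x < 654; integers 599 through 653: 55 values.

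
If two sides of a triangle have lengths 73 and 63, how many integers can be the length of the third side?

125

The third side lies in the open interval (10, 136).
Integers from 11 to 135 inclusive: 135 − 11 + 1 = 125.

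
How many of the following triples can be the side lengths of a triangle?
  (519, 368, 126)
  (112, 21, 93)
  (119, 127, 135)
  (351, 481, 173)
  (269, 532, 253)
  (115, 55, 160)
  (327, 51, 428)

4

(126,368,519): 126+368 ≤ 519 → not valid
(21,93,112): 21+93 > 112 → valid
(119,127,135): 119+127 > 135 → valid
(173,351,481): 173+351 > 481 → valid
(253,269,532): 253+269 ≤ 532 → not valid
(55,115,160): 55+115 > 160 → valid
(51,327,428): 51+327 ≤ 428 → not valid
4 of the 7 triples form a triangle.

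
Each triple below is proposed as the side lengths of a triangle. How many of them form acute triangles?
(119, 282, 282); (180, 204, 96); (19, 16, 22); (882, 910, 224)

(119,282,282): 119²+282² = 93685 > 79524 = 282² → acute
(180,204,96): 96²+180² = 41616 = 204² → right
(19,16,22): 16²+19² = 617 > 484 = 22² → acute
(882,910,224): 224²+882² = 828100 = 910² → right
2 of the 4 are acute.

2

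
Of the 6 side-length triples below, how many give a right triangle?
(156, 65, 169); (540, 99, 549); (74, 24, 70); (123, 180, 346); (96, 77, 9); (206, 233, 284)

(156,65,169): 65²+156² = 28561 = 169² → right
(540,99,549): 99²+540² = 301401 = 549² → right
(74,24,70): 24²+70² = 5476 = 74² → right
(123,180,346): 123+180 ≤ 346, not a triangle
(96,77,9): 9+77 ≤ 96, not a triangle
(206,233,284): 206²+233² = 96725 > 80656 = 284² → acute
3 of the 6 are right.

3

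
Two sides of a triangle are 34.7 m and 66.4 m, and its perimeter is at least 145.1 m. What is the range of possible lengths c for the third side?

Triangle inequality alone gives 31.7 < c < 101.1.
The perimeter condition gives c ≥ 145.1 − 34.7 − 66.4 = 44.0.
Intersecting the two: 44.0 ≤ c < 101.1.

44.0 ≤ c < 101.1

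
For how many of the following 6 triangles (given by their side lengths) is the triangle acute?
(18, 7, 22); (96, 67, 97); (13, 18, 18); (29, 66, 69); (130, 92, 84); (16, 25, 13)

3

(18,7,22): 7²+18² = 373 < 484 = 22² → obtuse
(96,67,97): 67²+96² = 13705 > 9409 = 97² → acute
(13,18,18): 13²+18² = 493 > 324 = 18² → acute
(29,66,69): 29²+66² = 5197 > 4761 = 69² → acute
(130,92,84): 84²+92² = 15520 < 16900 = 130² → obtuse
(16,25,13): 13²+16² = 425 < 625 = 25² → obtuse
3 of the 6 are acute.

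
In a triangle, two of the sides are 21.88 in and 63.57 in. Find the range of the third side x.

41.69 < x < 85.45 (in)

By the triangle inequality, x must be less than 21.88 + 63.57 = 85.45 and greater than |21.88 − 63.57| = 41.69.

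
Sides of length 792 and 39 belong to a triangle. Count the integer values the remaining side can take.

The third side lies in the open interval (753, 831).
Integers from 754 to 830 inclusive: 830 − 754 + 1 = 77.

77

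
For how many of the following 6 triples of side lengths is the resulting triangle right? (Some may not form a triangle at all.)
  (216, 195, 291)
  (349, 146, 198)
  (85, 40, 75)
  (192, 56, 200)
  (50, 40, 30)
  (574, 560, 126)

(216,195,291): 195²+216² = 84681 = 291² → right
(349,146,198): 146+198 ≤ 349, not a triangle
(85,40,75): 40²+75² = 7225 = 85² → right
(192,56,200): 56²+192² = 40000 = 200² → right
(50,40,30): 30²+40² = 2500 = 50² → right
(574,560,126): 126²+560² = 329476 = 574² → right
5 of the 6 are right.

5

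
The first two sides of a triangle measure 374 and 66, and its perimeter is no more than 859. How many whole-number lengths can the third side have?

Triangle inequality: 308 < x < 440. Perimeter ≤ 859 gives x ≤ 859 − 374 − 66 = 419.
So 308 < x ≤ 419; integers 309 through 419: 111 values.

111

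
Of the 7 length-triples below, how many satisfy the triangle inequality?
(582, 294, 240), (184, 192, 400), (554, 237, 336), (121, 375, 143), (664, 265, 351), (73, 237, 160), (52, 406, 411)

(240,294,582): 240+294 ≤ 582 → not valid
(184,192,400): 184+192 ≤ 400 → not valid
(237,336,554): 237+336 > 554 → valid
(121,143,375): 121+143 ≤ 375 → not valid
(265,351,664): 265+351 ≤ 664 → not valid
(73,160,237): 73+160 ≤ 237 → not valid
(52,406,411): 52+406 > 411 → valid
2 of the 7 triples form a triangle.

2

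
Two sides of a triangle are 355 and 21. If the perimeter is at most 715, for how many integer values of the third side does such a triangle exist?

Triangle inequality: 334 < x < 376. Perimeter ≤ 715 gives x ≤ 715 − 355 − 21 = 339.
So 334 < x ≤ 339; integers 335 through 339: 5 values.

5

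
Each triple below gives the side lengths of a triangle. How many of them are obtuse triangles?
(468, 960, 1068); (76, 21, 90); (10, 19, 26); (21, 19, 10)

(468,960,1068): 468²+960² = 1140624 = 1068² → right
(76,21,90): 21²+76² = 6217 < 8100 = 90² → obtuse
(10,19,26): 10²+19² = 461 < 676 = 26² → obtuse
(21,19,10): 10²+19² = 461 > 441 = 21² → acute
2 of the 4 are obtuse.

2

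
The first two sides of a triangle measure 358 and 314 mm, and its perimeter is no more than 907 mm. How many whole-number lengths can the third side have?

191

Triangle inequality: 44 < x < 672. Perimeter ≤ 907 gives x ≤ 907 − 358 − 314 = 235.
So 44 < x ≤ 235; integers 45 through 235: 191 values.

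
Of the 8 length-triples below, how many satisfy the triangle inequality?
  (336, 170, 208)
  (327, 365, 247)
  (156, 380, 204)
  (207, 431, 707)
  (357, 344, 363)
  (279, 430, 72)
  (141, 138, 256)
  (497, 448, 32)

(170,208,336): 170+208 > 336 → valid
(247,327,365): 247+327 > 365 → valid
(156,204,380): 156+204 ≤ 380 → not valid
(207,431,707): 207+431 ≤ 707 → not valid
(344,357,363): 344+357 > 363 → valid
(72,279,430): 72+279 ≤ 430 → not valid
(138,141,256): 138+141 > 256 → valid
(32,448,497): 32+448 ≤ 497 → not valid
4 of the 8 triples form a triangle.

4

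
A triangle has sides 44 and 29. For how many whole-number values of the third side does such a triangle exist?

57

The third side lies in the open interval (15, 73).
Integers from 16 to 72 inclusive: 72 − 16 + 1 = 57.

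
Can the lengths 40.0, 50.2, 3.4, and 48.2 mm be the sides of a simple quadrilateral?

Yes

A quadrilateral exists iff every side is shorter than the sum of the others — equivalently, the longest side is less than the sum of the rest.
Longest side 50.2 < 91.6 (sum of the remaining 3), so yes.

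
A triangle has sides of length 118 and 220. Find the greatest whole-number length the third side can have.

The third side must be strictly less than 118 + 220 = 338.
The largest integer below 338 is 337.

337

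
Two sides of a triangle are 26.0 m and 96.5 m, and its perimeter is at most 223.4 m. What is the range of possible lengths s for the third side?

Triangle inequality alone gives 70.5 < s < 122.5.
The perimeter condition gives s ≤ 223.4 − 26.0 − 96.5 = 100.9.
Intersecting the two: 70.5 < s ≤ 100.9.

70.5 < s ≤ 100.9 m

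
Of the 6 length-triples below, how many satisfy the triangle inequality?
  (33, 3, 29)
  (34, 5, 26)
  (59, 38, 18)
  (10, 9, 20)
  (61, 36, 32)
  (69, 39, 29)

(3,29,33): 3+29 ≤ 33 → not valid
(5,26,34): 5+26 ≤ 34 → not valid
(18,38,59): 18+38 ≤ 59 → not valid
(9,10,20): 9+10 ≤ 20 → not valid
(32,36,61): 32+36 > 61 → valid
(29,39,69): 29+39 ≤ 69 → not valid
1 of the 6 triples forms a triangle.

1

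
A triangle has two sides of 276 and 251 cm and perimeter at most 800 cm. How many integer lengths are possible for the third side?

248

Triangle inequality: 25 < x < 527. Perimeter ≤ 800 gives x ≤ 800 − 276 − 251 = 273.
So 25 < x ≤ 273; integers 26 through 273: 248 values.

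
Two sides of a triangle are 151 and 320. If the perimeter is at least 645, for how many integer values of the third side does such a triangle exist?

Triangle inequality: 169 < x < 471. Perimeter ≥ 645 gives x ≥ 645 − 151 − 320 = 174.
So 174 ≤ x < 471; integers 174 through 470: 297 values.

297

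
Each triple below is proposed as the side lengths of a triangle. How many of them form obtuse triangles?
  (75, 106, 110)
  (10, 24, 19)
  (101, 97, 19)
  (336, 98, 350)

(75,106,110): 75²+106² = 16861 > 12100 = 110² → acute
(10,24,19): 10²+19² = 461 < 576 = 24² → obtuse
(101,97,19): 19²+97² = 9770 < 10201 = 101² → obtuse
(336,98,350): 98²+336² = 122500 = 350² → right
2 of the 4 are obtuse.

2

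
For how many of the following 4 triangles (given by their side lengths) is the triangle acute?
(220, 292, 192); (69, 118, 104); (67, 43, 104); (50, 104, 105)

(220,292,192): 192²+220² = 85264 = 292² → right
(69,118,104): 69²+104² = 15577 > 13924 = 118² → acute
(67,43,104): 43²+67² = 6338 < 10816 = 104² → obtuse
(50,104,105): 50²+104² = 13316 > 11025 = 105² → acute
2 of the 4 are acute.

2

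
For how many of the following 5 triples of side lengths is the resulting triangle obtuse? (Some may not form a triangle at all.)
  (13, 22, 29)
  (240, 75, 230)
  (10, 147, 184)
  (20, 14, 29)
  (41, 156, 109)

2

(13,22,29): 13²+22² = 653 < 841 = 29² → obtuse
(240,75,230): 75²+230² = 58525 > 57600 = 240² → acute
(10,147,184): 10+147 ≤ 184, not a triangle
(20,14,29): 14²+20² = 596 < 841 = 29² → obtuse
(41,156,109): 41+109 ≤ 156, not a triangle
2 of the 5 are obtuse.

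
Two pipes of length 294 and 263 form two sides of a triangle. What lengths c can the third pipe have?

31 < c < 557

By the triangle inequality, c must be less than 294 + 263 = 557 and greater than |294 − 263| = 31.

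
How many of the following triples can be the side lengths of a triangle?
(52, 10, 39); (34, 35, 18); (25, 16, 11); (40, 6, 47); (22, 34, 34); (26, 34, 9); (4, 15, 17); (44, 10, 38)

(10,39,52): 10+39 ≤ 52 → not valid
(18,34,35): 18+34 > 35 → valid
(11,16,25): 11+16 > 25 → valid
(6,40,47): 6+40 ≤ 47 → not valid
(22,34,34): 22+34 > 34 → valid
(9,26,34): 9+26 > 34 → valid
(4,15,17): 4+15 > 17 → valid
(10,38,44): 10+38 > 44 → valid
6 of the 8 triples form a triangle.

6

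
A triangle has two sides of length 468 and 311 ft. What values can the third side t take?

157 < t < 779

By the triangle inequality, t must be less than 468 + 311 = 779 and greater than |468 − 311| = 157.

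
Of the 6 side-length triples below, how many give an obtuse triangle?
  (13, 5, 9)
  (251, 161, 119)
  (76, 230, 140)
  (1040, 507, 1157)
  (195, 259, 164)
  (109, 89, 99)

3

(13,5,9): 5²+9² = 106 < 169 = 13² → obtuse
(251,161,119): 119²+161² = 40082 < 63001 = 251² → obtuse
(76,230,140): 76+140 ≤ 230, not a triangle
(1040,507,1157): 507²+1040² = 1338649 = 1157² → right
(195,259,164): 164²+195² = 64921 < 67081 = 259² → obtuse
(109,89,99): 89²+99² = 17722 > 11881 = 109² → acute
3 of the 6 are obtuse.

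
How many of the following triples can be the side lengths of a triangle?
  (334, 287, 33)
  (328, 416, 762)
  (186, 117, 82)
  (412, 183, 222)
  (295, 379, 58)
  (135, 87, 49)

(33,287,334): 33+287 ≤ 334 → not valid
(328,416,762): 328+416 ≤ 762 → not valid
(82,117,186): 82+117 > 186 → valid
(183,222,412): 183+222 ≤ 412 → not valid
(58,295,379): 58+295 ≤ 379 → not valid
(49,87,135): 49+87 > 135 → valid
2 of the 6 triples form a triangle.

2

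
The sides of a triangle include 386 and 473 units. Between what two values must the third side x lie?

By the triangle inequality, x must be less than 386 + 473 = 859 and greater than |386 − 473| = 87.

87 < x < 859 (units)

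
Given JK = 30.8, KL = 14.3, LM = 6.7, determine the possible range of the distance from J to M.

The maximum is all hops collinear in one direction: 30.8 + 14.3 + 6.7 = 51.8.
The longest hop is 30.8; the others sum to 21.0. Folding the others back against it leaves at least 30.8 − 21.0 = 9.8.

9.8 ≤ JM ≤ 51.8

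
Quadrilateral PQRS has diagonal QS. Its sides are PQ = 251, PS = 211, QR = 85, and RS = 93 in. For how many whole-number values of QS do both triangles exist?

From triangle PQS: 40 < QS < 462.
From triangle RQS: 8 < QS < 178.
Intersection: 40 < QS < 178, so integers 41 through 177: 137 values.

137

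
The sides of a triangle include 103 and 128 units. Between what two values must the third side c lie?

By the triangle inequality, c must be less than 103 + 128 = 231 and greater than |103 − 128| = 25.

25 < c < 231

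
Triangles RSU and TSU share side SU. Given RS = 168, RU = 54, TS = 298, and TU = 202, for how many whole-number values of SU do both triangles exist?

107

From triangle RSU: 114 < SU < 222.
From triangle TSU: 96 < SU < 500.
Intersection: 114 < SU < 222, so integers 115 through 221: 107 values.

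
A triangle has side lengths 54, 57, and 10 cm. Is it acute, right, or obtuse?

obtuse

Compare the square of the longest side to the sum of squares of the other two: 10² + 54² = 3016 < 3249 = 57².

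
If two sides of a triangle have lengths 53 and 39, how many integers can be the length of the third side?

The third side lies in the open interval (14, 92).
Integers from 15 to 91 inclusive: 91 − 15 + 1 = 77.

77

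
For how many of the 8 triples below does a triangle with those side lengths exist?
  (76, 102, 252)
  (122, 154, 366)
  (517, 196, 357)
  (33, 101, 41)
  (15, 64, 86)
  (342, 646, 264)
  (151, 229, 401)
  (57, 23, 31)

1

(76,102,252): 76+102 ≤ 252 → not valid
(122,154,366): 122+154 ≤ 366 → not valid
(196,357,517): 196+357 > 517 → valid
(33,41,101): 33+41 ≤ 101 → not valid
(15,64,86): 15+64 ≤ 86 → not valid
(264,342,646): 264+342 ≤ 646 → not valid
(151,229,401): 151+229 ≤ 401 → not valid
(23,31,57): 23+31 ≤ 57 → not valid
1 of the 8 triples forms a triangle.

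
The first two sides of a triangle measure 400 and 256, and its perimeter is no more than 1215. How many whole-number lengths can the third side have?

415

Triangle inequality: 144 < x < 656. Perimeter ≤ 1215 gives x ≤ 1215 − 400 − 256 = 559.
So 144 < x ≤ 559; integers 145 through 559: 415 values.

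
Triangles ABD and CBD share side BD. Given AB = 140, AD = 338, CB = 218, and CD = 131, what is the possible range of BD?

From triangle ABD: |140 − 338| < BD < 140 + 338, i.e. 198 < BD < 478.
From triangle CBD: 87 < BD < 349.
Both must hold, so BD lies in the intersection.

198 < BD < 349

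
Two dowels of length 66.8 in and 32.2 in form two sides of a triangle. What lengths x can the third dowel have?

34.6 < x < 99.0 (in)

By the triangle inequality, x must be less than 66.8 + 32.2 = 99.0 and greater than |66.8 − 32.2| = 34.6.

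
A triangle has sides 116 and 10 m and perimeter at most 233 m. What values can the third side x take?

106 < x ≤ 107

Triangle inequality alone gives 106 < x < 126.
The perimeter condition gives x ≤ 233 − 116 − 10 = 107.
Intersecting the two: 106 < x ≤ 107.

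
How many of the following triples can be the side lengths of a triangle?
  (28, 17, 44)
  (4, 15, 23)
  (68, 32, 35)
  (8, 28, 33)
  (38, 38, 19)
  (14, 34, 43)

(17,28,44): 17+28 > 44 → valid
(4,15,23): 4+15 ≤ 23 → not valid
(32,35,68): 32+35 ≤ 68 → not valid
(8,28,33): 8+28 > 33 → valid
(19,38,38): 19+38 > 38 → valid
(14,34,43): 14+34 > 43 → valid
4 of the 6 triples form a triangle.

4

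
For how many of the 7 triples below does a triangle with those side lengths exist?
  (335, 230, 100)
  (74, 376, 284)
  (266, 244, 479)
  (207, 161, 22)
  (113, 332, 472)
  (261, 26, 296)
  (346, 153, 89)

(100,230,335): 100+230 ≤ 335 → not valid
(74,284,376): 74+284 ≤ 376 → not valid
(244,266,479): 244+266 > 479 → valid
(22,161,207): 22+161 ≤ 207 → not valid
(113,332,472): 113+332 ≤ 472 → not valid
(26,261,296): 26+261 ≤ 296 → not valid
(89,153,346): 89+153 ≤ 346 → not valid
1 of the 7 triples forms a triangle.

1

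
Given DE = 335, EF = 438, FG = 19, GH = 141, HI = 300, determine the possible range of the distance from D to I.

0 ≤ DI ≤ 1233

The maximum is all hops collinear in one direction: 335 + 438 + 19 + 141 + 300 = 1233.
The longest hop is 438; the others sum to 795. Since 438 ≤ 795, the path can fold back on itself completely, so the minimum distance is 0.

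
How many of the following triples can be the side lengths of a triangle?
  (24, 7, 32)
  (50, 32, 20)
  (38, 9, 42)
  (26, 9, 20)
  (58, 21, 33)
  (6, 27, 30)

4

(7,24,32): 7+24 ≤ 32 → not valid
(20,32,50): 20+32 > 50 → valid
(9,38,42): 9+38 > 42 → valid
(9,20,26): 9+20 > 26 → valid
(21,33,58): 21+33 ≤ 58 → not valid
(6,27,30): 6+27 > 30 → valid
4 of the 6 triples form a triangle.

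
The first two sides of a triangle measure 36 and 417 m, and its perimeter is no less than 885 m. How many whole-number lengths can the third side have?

21

Triangle inequality: 381 < x < 453. Perimeter ≥ 885 gives x ≥ 885 − 36 − 417 = 432.
So 432 ≤ x < 453; integers 432 through 452: 21 values.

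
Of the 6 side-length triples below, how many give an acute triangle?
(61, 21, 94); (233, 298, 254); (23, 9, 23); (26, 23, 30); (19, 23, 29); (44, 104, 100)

(61,21,94): 21+61 ≤ 94, not a triangle
(233,298,254): 233²+254² = 118805 > 88804 = 298² → acute
(23,9,23): 9²+23² = 610 > 529 = 23² → acute
(26,23,30): 23²+26² = 1205 > 900 = 30² → acute
(19,23,29): 19²+23² = 890 > 841 = 29² → acute
(44,104,100): 44²+100² = 11936 > 10816 = 104² → acute
5 of the 6 are acute.

5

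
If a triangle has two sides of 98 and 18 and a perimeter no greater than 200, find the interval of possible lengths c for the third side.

80 < c ≤ 84

Triangle inequality alone gives 80 < c < 116.
The perimeter condition gives c ≤ 200 − 98 − 18 = 84.
Intersecting the two: 80 < c ≤ 84.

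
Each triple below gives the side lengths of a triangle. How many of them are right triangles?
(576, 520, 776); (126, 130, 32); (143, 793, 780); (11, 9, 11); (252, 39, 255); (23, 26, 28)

(576,520,776): 520²+576² = 602176 = 776² → right
(126,130,32): 32²+126² = 16900 = 130² → right
(143,793,780): 143²+780² = 628849 = 793² → right
(11,9,11): 9²+11² = 202 > 121 = 11² → acute
(252,39,255): 39²+252² = 65025 = 255² → right
(23,26,28): 23²+26² = 1205 > 784 = 28² → acute
4 of the 6 are right.

4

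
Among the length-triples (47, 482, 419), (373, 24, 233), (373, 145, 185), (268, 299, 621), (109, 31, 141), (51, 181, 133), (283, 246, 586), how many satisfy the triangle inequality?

1

(47,419,482): 47+419 ≤ 482 → not valid
(24,233,373): 24+233 ≤ 373 → not valid
(145,185,373): 145+185 ≤ 373 → not valid
(268,299,621): 268+299 ≤ 621 → not valid
(31,109,141): 31+109 ≤ 141 → not valid
(51,133,181): 51+133 > 181 → valid
(246,283,586): 246+283 ≤ 586 → not valid
1 of the 7 triples forms a triangle.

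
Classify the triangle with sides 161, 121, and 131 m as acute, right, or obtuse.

Compare the square of the longest side to the sum of squares of the other two: 121² + 131² = 31802 > 25921 = 161².

acute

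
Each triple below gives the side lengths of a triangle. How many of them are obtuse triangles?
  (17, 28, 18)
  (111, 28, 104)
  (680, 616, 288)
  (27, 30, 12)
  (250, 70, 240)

(17,28,18): 17²+18² = 613 < 784 = 28² → obtuse
(111,28,104): 28²+104² = 11600 < 12321 = 111² → obtuse
(680,616,288): 288²+616² = 462400 = 680² → right
(27,30,12): 12²+27² = 873 < 900 = 30² → obtuse
(250,70,240): 70²+240² = 62500 = 250² → right
3 of the 5 are obtuse.

3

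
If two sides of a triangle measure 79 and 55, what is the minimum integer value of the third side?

The third side must be strictly greater than |79 − 55| = 24.
The smallest integer above 24 is 25.

25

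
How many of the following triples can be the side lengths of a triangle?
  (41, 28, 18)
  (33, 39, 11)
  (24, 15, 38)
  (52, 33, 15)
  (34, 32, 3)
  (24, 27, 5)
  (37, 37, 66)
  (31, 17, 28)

7

(18,28,41): 18+28 > 41 → valid
(11,33,39): 11+33 > 39 → valid
(15,24,38): 15+24 > 38 → valid
(15,33,52): 15+33 ≤ 52 → not valid
(3,32,34): 3+32 > 34 → valid
(5,24,27): 5+24 > 27 → valid
(37,37,66): 37+37 > 66 → valid
(17,28,31): 17+28 > 31 → valid
7 of the 8 triples form a triangle.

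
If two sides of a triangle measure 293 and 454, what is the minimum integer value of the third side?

162

The third side must be strictly greater than |293 − 454| = 161.
The smallest integer above 161 is 162.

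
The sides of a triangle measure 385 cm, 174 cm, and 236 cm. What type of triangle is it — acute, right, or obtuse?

Compare the square of the longest side to the sum of squares of the other two: 174² + 236² = 85972 < 148225 = 385².

obtuse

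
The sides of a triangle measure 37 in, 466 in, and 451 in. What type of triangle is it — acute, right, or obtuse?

Compare the square of the longest side to the sum of squares of the other two: 37² + 451² = 204770 < 217156 = 466².

obtuse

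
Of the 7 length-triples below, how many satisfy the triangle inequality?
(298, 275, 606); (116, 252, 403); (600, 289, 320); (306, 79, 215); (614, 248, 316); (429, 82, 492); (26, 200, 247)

2

(275,298,606): 275+298 ≤ 606 → not valid
(116,252,403): 116+252 ≤ 403 → not valid
(289,320,600): 289+320 > 600 → valid
(79,215,306): 79+215 ≤ 306 → not valid
(248,316,614): 248+316 ≤ 614 → not valid
(82,429,492): 82+429 > 492 → valid
(26,200,247): 26+200 ≤ 247 → not valid
2 of the 7 triples form a triangle.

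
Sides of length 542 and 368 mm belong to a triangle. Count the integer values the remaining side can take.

The third side lies in the open interval (174, 910).
Integers from 175 to 909 inclusive: 909 − 175 + 1 = 735.

735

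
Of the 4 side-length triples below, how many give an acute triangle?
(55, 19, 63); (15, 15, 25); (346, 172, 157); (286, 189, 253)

(55,19,63): 19²+55² = 3386 < 3969 = 63² → obtuse
(15,15,25): 15²+15² = 450 < 625 = 25² → obtuse
(346,172,157): 157+172 ≤ 346, not a triangle
(286,189,253): 189²+253² = 99730 > 81796 = 286² → acute
1 of the 4 is acute.

1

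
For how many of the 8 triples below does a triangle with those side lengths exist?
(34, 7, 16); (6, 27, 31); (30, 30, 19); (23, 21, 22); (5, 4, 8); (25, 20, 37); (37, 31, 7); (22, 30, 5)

6

(7,16,34): 7+16 ≤ 34 → not valid
(6,27,31): 6+27 > 31 → valid
(19,30,30): 19+30 > 30 → valid
(21,22,23): 21+22 > 23 → valid
(4,5,8): 4+5 > 8 → valid
(20,25,37): 20+25 > 37 → valid
(7,31,37): 7+31 > 37 → valid
(5,22,30): 5+22 ≤ 30 → not valid
6 of the 8 triples form a triangle.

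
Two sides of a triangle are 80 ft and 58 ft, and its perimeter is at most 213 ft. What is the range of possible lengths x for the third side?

22 < x ≤ 75 ft

Triangle inequality alone gives 22 < x < 138.
The perimeter condition gives x ≤ 213 − 80 − 58 = 75.
Intersecting the two: 22 < x ≤ 75.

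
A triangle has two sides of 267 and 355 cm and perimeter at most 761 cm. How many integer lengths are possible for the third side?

Triangle inequality: 88 < x < 622. Perimeter ≤ 761 gives x ≤ 761 − 267 − 355 = 139.
So 88 < x ≤ 139; integers 89 through 139: 51 values.

51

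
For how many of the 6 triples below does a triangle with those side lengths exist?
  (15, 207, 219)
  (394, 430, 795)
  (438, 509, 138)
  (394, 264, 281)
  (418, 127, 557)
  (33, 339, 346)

5

(15,207,219): 15+207 > 219 → valid
(394,430,795): 394+430 > 795 → valid
(138,438,509): 138+438 > 509 → valid
(264,281,394): 264+281 > 394 → valid
(127,418,557): 127+418 ≤ 557 → not valid
(33,339,346): 33+339 > 346 → valid
5 of the 6 triples form a triangle.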